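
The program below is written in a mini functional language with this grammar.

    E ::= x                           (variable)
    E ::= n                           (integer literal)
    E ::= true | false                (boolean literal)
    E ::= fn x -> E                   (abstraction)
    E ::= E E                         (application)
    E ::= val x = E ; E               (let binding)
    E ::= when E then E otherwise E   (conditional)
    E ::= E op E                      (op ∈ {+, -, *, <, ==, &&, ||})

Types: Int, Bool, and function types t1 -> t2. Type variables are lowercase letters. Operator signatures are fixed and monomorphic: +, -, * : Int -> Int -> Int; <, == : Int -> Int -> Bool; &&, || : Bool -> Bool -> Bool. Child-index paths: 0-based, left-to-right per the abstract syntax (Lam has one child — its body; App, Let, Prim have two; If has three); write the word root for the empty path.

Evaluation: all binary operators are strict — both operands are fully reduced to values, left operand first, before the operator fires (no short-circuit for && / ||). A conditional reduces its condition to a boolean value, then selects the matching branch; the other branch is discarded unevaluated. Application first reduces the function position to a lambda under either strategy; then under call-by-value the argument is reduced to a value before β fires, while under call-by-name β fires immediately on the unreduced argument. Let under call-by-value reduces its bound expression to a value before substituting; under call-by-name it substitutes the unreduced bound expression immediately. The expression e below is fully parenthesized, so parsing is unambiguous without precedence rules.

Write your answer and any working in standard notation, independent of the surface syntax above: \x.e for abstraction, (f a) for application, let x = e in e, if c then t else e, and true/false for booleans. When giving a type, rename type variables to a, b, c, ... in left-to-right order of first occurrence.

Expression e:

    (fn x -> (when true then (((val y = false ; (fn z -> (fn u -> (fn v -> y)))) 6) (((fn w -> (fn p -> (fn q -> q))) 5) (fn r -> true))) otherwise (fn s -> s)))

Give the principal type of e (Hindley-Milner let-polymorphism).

Answer: a -> Bool -> Bool

Derivation:
  unify Bool ~ Bool
let y : Bool
y : Bool
\v._ : d -> Bool
\u._ : c -> d -> Bool
\z._ : b -> c -> d -> Bool
  unify b -> c -> d -> Bool ~ Int -> e
  unify b ~ Int
  unify c -> d -> Bool ~ e
_ _ : c -> d -> Bool
q : h
\q._ : h -> h
\p._ : g -> h -> h
\w._ : f -> g -> h -> h
  unify f -> g -> h -> h ~ Int -> i
  unify f ~ Int
  unify g -> h -> h ~ i
_ _ : g -> h -> h
\r._ : j -> Bool
  unify g -> h -> h ~ (j -> Bool) -> k
  unify g ~ j -> Bool
  unify h -> h ~ k
_ _ : h -> h
  unify c -> d -> Bool ~ (h -> h) -> l
  unify c ~ h -> h
  unify d -> Bool ~ l
_ _ : d -> Bool
s : m
\s._ : m -> m
  unify d -> Bool ~ m -> m
  unify d ~ m
  unify Bool ~ m
\x._ : a -> Bool -> Bool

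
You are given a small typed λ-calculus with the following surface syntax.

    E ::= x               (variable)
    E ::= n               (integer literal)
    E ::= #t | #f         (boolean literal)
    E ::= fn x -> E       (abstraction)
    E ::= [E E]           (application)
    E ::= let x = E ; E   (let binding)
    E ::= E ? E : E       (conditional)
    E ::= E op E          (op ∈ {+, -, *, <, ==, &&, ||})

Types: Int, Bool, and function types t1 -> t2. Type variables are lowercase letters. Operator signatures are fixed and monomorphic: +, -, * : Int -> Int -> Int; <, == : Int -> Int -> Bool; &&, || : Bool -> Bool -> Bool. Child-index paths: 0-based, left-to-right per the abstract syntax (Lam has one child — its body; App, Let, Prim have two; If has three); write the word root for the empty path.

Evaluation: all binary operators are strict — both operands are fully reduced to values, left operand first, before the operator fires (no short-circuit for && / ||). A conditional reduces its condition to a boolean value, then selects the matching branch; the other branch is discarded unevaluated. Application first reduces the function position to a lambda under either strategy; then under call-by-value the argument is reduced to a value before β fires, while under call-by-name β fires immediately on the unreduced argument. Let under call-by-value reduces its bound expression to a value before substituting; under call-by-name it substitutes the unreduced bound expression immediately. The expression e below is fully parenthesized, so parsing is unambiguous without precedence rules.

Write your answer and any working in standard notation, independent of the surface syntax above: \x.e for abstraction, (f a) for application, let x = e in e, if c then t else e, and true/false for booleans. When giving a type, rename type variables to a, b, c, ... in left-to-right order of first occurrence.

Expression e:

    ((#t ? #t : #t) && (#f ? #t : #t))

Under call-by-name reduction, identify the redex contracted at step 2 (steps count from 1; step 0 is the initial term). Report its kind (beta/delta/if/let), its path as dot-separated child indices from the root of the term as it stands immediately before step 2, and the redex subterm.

Working:
step 0: ((if true then true else true) && (if false then true else true))
step 1: [if@0] (true && (if false then true else true))
step 2: [if@1] (true && true)

Answer: if at 1 : (if false then true else true)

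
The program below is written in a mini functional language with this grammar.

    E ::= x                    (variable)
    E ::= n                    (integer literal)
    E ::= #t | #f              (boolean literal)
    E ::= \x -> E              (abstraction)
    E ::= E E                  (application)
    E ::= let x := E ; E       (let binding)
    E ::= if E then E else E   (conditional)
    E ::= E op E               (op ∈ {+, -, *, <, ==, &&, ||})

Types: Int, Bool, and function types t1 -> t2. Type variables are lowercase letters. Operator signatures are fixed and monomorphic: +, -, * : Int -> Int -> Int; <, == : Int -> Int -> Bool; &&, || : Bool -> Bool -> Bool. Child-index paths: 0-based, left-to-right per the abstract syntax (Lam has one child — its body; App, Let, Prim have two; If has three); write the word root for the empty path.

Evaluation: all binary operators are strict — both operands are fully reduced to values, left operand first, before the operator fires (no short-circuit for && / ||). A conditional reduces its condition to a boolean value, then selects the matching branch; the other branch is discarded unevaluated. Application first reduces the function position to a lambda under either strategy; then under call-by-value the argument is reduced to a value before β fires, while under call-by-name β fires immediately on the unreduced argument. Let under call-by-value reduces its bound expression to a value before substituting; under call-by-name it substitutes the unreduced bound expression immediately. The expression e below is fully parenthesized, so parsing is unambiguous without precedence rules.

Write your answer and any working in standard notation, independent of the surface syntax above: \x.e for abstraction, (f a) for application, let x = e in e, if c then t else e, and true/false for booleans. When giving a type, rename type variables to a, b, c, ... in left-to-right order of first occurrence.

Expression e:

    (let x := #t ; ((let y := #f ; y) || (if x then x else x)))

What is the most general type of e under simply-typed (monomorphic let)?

Answer: Bool

Trace:
let x : Bool
let y : Bool
y : Bool
  unify Bool ~ Bool
x : Bool
  unify Bool ~ Bool
x : Bool
x : Bool
  unify Bool ~ Bool
  unify Bool ~ Bool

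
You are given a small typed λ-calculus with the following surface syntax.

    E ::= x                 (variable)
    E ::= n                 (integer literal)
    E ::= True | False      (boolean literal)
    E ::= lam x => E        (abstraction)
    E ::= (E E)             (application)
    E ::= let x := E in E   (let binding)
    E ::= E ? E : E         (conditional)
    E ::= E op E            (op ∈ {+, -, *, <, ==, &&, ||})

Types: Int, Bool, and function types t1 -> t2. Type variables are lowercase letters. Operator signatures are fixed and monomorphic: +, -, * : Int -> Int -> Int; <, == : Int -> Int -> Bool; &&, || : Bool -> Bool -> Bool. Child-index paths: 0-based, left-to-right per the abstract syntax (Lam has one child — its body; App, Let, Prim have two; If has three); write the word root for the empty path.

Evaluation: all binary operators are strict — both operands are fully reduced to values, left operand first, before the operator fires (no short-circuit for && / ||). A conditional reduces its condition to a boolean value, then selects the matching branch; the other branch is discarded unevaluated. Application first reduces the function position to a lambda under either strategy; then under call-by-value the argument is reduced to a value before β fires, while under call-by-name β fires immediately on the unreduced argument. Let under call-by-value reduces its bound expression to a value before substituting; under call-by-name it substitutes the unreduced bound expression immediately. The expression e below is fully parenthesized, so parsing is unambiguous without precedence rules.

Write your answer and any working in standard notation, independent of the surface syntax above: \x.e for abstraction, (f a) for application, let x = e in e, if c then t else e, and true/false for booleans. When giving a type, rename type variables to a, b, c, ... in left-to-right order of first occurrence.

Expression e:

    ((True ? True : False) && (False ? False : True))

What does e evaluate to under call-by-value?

Derivation:
step 0: ((if true then true else false) && (if false then false else true))
step 1: [if@0] (true && (if false then false else true))
step 2: [if@1] (true && true)
step 3: [delta@root] true

Answer: true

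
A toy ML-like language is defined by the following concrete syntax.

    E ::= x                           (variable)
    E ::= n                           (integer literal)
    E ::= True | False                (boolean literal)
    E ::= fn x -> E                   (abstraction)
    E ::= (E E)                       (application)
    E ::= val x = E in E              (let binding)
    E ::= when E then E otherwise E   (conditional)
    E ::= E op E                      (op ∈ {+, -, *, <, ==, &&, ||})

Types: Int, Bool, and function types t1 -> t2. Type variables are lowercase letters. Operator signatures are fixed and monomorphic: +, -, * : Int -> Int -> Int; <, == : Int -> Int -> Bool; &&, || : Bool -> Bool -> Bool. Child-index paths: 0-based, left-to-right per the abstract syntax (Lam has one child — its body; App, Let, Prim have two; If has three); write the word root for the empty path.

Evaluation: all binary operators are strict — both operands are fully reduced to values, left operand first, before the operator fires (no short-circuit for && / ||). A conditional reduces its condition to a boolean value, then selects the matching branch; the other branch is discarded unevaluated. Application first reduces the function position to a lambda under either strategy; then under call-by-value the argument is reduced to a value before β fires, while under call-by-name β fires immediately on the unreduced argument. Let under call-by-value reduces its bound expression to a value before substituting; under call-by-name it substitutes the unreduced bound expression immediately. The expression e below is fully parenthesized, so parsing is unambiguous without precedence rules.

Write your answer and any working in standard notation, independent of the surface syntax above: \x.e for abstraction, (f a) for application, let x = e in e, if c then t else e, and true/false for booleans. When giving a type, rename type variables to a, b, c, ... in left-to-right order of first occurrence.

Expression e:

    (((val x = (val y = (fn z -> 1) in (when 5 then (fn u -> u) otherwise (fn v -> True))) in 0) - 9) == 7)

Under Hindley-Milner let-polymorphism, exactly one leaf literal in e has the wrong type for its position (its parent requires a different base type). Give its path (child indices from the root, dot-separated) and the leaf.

Answer: 0.0.0.1.0 : 5

Working:
\z._ : a -> Int
let y : forall. a -> Int
  unify Int ~ Bool
  FAIL: mismatch Int ~ Bool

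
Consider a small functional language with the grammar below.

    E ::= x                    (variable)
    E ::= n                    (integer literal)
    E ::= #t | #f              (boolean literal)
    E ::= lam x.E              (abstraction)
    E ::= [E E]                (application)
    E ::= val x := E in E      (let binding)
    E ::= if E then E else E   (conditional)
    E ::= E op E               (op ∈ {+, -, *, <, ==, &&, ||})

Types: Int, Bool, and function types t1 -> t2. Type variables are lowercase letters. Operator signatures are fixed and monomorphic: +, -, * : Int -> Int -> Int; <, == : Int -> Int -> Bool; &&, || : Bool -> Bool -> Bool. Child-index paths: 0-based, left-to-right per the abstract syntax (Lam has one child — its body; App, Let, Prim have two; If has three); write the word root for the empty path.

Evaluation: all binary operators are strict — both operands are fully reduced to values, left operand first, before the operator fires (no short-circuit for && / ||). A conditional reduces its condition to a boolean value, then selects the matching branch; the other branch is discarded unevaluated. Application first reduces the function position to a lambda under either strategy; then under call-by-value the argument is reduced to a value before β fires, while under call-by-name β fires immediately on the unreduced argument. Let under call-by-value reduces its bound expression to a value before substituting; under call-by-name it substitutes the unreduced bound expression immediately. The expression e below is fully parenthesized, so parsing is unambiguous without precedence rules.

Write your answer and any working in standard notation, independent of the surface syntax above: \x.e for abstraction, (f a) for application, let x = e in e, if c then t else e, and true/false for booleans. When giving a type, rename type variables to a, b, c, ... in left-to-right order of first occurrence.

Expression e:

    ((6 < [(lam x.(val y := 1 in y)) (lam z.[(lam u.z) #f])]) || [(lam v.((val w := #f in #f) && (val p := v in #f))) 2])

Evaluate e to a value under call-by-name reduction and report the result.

Trace:
step 0: ((6 < ((\x.(let y = 1 in y)) (\z.((\u.z) false)))) || ((\v.((let w = false in false) && (let p = v in false))) 2))
step 1: [beta@0.1] ((6 < (let y = 1 in y)) || ((\v.((let w = false in false) && (let p = v in false))) 2))
step 2: [let@0.1] ((6 < 1) || ((\v.((let w = false in false) && (let p = v in false))) 2))
step 3: [delta@0] (false || ((\v.((let w = false in false) && (let p = v in false))) 2))
step 4: [beta@1] (false || ((let w = false in false) && (let p = 2 in false)))
step 5: [let@1.0] (false || (false && (let p = 2 in false)))
step 6: [let@1.1] (false || (false && false))
step 7: [delta@1] (false || false)
step 8: [delta@root] false

Answer: false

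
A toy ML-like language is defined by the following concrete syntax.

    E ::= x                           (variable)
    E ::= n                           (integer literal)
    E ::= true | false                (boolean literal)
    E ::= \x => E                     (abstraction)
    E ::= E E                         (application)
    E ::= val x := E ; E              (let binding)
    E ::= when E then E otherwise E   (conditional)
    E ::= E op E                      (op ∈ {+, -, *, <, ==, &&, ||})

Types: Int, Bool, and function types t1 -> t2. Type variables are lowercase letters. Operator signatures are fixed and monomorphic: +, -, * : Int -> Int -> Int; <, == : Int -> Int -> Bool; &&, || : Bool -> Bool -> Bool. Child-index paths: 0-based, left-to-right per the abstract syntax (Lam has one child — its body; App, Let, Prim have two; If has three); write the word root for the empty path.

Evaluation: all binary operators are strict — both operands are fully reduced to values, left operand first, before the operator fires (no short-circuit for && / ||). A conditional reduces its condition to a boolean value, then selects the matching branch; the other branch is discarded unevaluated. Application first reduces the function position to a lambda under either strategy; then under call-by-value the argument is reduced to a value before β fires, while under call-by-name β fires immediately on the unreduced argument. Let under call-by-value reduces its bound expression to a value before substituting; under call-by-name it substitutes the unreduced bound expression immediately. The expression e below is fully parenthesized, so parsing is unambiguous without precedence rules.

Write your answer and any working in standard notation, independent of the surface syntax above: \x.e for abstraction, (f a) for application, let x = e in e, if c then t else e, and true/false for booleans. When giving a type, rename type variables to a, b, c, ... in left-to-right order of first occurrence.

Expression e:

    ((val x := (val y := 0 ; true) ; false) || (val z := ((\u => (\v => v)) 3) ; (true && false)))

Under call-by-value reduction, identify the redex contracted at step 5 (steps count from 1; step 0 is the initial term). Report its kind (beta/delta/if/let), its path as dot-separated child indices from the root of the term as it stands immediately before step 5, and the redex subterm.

Working:
step 0: ((let x = (let y = 0 in true) in false) || (let z = ((\u.(\v.v)) 3) in (true && false)))
step 1: [let@0.0] ((let x = true in false) || (let z = ((\u.(\v.v)) 3) in (true && false)))
step 2: [let@0] (false || (let z = ((\u.(\v.v)) 3) in (true && false)))
step 3: [beta@1.0] (false || (let z = (\v.v) in (true && false)))
step 4: [let@1] (false || (true && false))
step 5: [delta@1] (false || false)

Answer: delta at 1 : (true && false)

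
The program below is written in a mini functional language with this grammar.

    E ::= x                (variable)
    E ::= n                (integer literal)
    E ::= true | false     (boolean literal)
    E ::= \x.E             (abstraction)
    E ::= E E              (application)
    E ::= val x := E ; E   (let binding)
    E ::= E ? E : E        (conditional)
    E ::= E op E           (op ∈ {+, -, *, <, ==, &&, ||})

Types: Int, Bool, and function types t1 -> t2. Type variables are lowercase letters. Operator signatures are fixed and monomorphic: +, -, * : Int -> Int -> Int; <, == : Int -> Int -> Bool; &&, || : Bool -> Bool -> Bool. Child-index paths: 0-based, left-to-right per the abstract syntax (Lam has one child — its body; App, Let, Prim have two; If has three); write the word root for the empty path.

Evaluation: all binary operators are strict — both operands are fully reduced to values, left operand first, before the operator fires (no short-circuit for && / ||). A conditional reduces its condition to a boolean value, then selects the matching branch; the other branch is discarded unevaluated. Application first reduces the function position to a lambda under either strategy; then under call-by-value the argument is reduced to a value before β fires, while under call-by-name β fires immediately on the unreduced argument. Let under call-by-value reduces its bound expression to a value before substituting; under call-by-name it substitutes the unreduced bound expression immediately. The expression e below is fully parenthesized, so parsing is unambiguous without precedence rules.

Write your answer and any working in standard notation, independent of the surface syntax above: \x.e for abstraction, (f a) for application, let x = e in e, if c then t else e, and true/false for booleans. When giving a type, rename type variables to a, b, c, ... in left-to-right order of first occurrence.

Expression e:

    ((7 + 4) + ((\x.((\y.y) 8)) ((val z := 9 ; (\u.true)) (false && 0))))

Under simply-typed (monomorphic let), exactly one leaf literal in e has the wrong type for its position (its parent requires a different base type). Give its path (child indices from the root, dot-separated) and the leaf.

Answer: 1.1.1.1 : 0

Trace:
  unify Int ~ Int
  unify Int ~ Int
  unify Int ~ Int
y : b
\y._ : b -> b
  unify b -> b ~ Int -> c
  unify b ~ Int
  unify Int ~ c
_ _ : Int
\x._ : a -> Int
let z : Int
\u._ : d -> Bool
  unify Bool ~ Bool
  unify Int ~ Bool
  FAIL: mismatch Int ~ Bool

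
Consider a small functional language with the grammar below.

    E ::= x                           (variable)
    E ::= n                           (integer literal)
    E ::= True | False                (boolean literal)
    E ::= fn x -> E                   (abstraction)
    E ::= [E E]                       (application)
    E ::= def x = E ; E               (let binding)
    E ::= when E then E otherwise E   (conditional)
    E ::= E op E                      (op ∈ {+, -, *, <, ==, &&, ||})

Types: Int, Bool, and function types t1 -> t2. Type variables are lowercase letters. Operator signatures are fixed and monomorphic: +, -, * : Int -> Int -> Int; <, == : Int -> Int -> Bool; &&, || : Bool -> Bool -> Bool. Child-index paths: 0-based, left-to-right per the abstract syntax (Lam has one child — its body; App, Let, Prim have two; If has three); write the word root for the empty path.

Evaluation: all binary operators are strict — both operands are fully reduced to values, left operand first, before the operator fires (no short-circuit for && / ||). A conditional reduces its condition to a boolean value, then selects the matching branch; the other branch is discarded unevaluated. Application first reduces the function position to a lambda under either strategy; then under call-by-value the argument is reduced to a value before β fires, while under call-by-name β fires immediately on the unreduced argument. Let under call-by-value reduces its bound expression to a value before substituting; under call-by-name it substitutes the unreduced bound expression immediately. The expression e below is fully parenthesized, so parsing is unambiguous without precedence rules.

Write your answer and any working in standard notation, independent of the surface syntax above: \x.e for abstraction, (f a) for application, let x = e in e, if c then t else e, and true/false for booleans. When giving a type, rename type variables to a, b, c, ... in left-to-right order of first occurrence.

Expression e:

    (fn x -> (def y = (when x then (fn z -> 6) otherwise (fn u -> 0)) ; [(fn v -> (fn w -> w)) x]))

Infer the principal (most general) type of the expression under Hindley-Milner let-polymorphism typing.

Working:
x : a
  unify a ~ Bool
\z._ : b -> Int
\u._ : c -> Int
  unify b -> Int ~ c -> Int
  unify b ~ c
  unify Int ~ Int
let y : forall. c -> Int
w : e
\w._ : e -> e
\v._ : d -> e -> e
x : Bool
  unify d -> e -> e ~ Bool -> f
  unify d ~ Bool
  unify e -> e ~ f
_ _ : e -> e
\x._ : Bool -> e -> e

Answer: Bool -> a -> a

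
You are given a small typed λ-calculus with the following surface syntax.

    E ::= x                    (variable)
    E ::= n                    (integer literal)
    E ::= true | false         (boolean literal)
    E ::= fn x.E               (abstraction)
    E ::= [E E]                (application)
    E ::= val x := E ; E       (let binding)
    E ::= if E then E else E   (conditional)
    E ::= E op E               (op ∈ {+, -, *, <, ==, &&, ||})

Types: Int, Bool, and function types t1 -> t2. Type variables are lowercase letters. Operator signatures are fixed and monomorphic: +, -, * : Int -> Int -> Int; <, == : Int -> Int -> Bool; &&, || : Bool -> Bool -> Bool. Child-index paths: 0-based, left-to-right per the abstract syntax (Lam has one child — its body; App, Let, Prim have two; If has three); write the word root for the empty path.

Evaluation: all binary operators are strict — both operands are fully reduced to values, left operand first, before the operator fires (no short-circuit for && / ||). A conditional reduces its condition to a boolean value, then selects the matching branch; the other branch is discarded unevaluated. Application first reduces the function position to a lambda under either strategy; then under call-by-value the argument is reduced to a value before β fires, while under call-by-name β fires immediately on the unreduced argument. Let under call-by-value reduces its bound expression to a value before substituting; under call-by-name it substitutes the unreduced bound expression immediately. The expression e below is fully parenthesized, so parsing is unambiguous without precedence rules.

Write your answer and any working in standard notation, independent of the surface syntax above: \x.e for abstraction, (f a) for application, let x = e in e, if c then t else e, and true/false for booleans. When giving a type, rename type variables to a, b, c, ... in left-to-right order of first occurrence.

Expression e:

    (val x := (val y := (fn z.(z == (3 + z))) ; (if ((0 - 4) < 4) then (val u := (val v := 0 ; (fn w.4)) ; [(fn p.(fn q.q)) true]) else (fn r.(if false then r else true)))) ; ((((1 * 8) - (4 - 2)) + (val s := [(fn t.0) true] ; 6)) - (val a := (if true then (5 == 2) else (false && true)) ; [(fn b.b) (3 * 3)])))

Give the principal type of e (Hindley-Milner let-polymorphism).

Answer: Int

Trace:
z : a
  unify a ~ Int
  unify Int ~ Int
z : Int
  unify Int ~ Int
  unify Int ~ Int
\z._ : Int -> Bool
let y : Int -> Bool
  unify Int ~ Int
  unify Int ~ Int
  unify Int ~ Int
  unify Int ~ Int
  unify Bool ~ Bool
let v : Int
\w._ : b -> Int
let u : forall. b -> Int
q : d
\q._ : d -> d
\p._ : c -> d -> d
  unify c -> d -> d ~ Bool -> e
  unify c ~ Bool
  unify d -> d ~ e
_ _ : d -> d
  unify Bool ~ Bool
r : f
  unify f ~ Bool
\r._ : Bool -> Bool
  unify d -> d ~ Bool -> Bool
  unify d ~ Bool
  unify Bool ~ Bool
let x : Bool -> Bool
  unify Int ~ Int
  unify Int ~ Int
  unify Int ~ Int
  unify Int ~ Int
  unify Int ~ Int
  unify Int ~ Int
  unify Int ~ Int
\t._ : g -> Int
  unify g -> Int ~ Bool -> h
  unify g ~ Bool
  unify Int ~ h
_ _ : Int
let s : Int
  unify Int ~ Int
  unify Int ~ Int
  unify Bool ~ Bool
  unify Int ~ Int
  unify Int ~ Int
  unify Bool ~ Bool
  unify Bool ~ Bool
  unify Bool ~ Bool
let a : Bool
b : i
\b._ : i -> i
  unify Int ~ Int
  unify Int ~ Int
  unify i -> i ~ Int -> j
  unify i ~ Int
  unify Int ~ j
_ _ : Int
  unify Int ~ Int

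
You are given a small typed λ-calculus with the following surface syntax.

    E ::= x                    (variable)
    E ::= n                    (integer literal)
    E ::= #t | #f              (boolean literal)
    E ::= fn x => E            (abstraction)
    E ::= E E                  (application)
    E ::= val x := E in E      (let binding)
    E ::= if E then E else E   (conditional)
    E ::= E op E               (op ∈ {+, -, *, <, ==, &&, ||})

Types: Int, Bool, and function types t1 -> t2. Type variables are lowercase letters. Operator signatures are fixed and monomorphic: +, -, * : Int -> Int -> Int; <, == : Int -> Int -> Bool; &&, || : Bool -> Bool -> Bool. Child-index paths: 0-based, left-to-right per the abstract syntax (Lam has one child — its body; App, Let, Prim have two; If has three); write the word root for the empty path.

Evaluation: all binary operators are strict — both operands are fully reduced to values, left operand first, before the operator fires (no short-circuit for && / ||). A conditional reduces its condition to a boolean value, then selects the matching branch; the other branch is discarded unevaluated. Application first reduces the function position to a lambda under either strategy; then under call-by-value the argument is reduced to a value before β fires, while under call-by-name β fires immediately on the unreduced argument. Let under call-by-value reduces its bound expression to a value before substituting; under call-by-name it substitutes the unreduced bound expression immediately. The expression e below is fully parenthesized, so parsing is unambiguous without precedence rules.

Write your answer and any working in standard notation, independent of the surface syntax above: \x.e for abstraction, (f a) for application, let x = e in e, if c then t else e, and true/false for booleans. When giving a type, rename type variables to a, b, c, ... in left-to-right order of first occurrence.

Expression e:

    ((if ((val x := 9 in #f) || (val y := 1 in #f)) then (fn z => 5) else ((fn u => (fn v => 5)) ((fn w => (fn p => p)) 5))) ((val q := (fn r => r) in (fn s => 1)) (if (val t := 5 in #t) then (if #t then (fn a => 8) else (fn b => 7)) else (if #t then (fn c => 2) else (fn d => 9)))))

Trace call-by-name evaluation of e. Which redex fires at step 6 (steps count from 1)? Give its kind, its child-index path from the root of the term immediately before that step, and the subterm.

Working:
step 0: ((if ((let x = 9 in false) || (let y = 1 in false)) then (\z.5) else ((\u.(\v.5)) ((\w.(\p.p)) 5))) ((let q = (\r.r) in (\s.1)) (if (let t = 5 in true) then (if true then (\a.8) else (\b.7)) else (if true then (\c.2) else (\d.9)))))
step 1: [let@0.0.0] ((if (false || (let y = 1 in false)) then (\z.5) else ((\u.(\v.5)) ((\w.(\p.p)) 5))) ((let q = (\r.r) in (\s.1)) (if (let t = 5 in true) then (if true then (\a.8) else (\b.7)) else (if true then (\c.2) else (\d.9)))))
step 2: [let@0.0.1] ((if (false || false) then (\z.5) else ((\u.(\v.5)) ((\w.(\p.p)) 5))) ((let q = (\r.r) in (\s.1)) (if (let t = 5 in true) then (if true then (\a.8) else (\b.7)) else (if true then (\c.2) else (\d.9)))))
step 3: [delta@0.0] ((if false then (\z.5) else ((\u.(\v.5)) ((\w.(\p.p)) 5))) ((let q = (\r.r) in (\s.1)) (if (let t = 5 in true) then (if true then (\a.8) else (\b.7)) else (if true then (\c.2) else (\d.9)))))
step 4: [if@0] (((\u.(\v.5)) ((\w.(\p.p)) 5)) ((let q = (\r.r) in (\s.1)) (if (let t = 5 in true) then (if true then (\a.8) else (\b.7)) else (if true then (\c.2) else (\d.9)))))
step 5: [beta@0] ((\v.5) ((let q = (\r.r) in (\s.1)) (if (let t = 5 in true) then (if true then (\a.8) else (\b.7)) else (if true then (\c.2) else (\d.9)))))
step 6: [beta@root] 5

Answer: beta at root : ((\v.5) ((let q = (\r.r) in (\s.1)) (if (let t = 5 in true) then (if true then (\a.8) else (\b.7)) else (if true then (\c.2) else (\d.9)))))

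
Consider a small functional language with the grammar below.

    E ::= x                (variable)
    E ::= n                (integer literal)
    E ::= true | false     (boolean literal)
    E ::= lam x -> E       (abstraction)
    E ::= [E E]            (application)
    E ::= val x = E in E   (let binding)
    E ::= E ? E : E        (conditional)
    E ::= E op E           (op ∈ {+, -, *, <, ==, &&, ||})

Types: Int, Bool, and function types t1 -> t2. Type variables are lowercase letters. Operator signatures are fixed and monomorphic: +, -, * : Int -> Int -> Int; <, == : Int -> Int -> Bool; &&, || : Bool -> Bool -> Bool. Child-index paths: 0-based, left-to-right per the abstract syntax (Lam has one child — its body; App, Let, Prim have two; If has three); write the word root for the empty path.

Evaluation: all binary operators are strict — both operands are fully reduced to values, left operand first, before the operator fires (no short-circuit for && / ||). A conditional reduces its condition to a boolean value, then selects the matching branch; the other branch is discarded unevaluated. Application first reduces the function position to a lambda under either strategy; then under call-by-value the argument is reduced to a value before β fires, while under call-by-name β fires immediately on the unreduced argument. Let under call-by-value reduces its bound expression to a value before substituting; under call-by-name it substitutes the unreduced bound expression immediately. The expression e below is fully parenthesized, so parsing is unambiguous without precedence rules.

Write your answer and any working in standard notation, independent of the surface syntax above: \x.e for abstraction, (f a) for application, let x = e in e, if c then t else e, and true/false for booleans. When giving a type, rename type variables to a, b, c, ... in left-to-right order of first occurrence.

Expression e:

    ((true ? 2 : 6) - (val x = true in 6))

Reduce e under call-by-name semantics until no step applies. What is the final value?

Answer: -4

Working:
step 0: ((if true then 2 else 6) - (let x = true in 6))
step 1: [if@0] (2 - (let x = true in 6))
step 2: [let@1] (2 - 6)
step 3: [delta@root] -4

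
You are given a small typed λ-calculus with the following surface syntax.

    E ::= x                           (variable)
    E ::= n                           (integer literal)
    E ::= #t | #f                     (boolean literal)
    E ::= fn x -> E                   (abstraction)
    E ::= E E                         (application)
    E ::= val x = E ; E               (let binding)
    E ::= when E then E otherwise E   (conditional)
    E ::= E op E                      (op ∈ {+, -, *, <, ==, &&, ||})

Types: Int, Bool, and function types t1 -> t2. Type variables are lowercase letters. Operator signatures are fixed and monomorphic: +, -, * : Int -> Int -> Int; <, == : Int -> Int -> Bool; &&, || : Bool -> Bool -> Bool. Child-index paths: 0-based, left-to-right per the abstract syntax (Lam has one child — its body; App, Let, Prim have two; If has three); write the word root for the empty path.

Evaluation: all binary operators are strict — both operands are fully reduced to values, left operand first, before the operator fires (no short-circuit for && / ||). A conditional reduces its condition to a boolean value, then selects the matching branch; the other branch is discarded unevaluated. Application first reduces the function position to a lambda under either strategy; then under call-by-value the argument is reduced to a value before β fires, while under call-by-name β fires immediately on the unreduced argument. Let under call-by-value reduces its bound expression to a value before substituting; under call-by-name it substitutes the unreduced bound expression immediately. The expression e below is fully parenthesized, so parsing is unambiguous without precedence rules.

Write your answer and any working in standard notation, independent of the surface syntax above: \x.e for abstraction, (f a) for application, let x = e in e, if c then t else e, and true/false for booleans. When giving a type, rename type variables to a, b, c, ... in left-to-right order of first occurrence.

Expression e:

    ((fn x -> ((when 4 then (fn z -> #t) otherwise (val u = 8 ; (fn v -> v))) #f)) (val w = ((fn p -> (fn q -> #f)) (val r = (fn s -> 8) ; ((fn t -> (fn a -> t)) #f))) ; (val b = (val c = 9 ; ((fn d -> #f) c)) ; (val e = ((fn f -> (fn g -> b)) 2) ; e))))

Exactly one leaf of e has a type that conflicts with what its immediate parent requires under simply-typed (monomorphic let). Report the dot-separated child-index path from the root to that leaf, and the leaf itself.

Answer: 0.0.0.0 : 4

Trace:
  unify Int ~ Bool
  FAIL: mismatch Int ~ Bool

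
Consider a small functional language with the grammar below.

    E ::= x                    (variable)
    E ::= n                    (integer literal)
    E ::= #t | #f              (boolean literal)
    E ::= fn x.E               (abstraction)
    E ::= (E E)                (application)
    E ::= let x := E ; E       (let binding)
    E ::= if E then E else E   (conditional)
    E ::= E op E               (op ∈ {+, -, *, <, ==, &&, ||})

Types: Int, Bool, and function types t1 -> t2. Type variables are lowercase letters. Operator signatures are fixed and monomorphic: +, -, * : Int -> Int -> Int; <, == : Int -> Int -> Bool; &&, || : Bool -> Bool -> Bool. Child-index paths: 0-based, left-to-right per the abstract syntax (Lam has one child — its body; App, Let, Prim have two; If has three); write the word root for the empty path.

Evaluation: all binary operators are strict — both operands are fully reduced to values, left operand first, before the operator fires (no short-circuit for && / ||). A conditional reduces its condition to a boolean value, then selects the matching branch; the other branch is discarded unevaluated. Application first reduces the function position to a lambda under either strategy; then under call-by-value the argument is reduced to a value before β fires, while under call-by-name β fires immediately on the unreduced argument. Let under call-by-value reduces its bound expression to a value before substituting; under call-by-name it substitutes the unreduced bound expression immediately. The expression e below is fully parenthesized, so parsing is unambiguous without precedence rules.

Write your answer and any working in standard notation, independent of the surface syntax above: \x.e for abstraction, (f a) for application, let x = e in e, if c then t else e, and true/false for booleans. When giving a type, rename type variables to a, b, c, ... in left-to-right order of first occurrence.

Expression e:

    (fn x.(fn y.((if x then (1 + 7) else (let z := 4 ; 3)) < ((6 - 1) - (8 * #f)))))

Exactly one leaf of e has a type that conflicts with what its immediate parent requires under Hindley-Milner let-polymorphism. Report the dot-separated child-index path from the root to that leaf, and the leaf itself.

Trace:
x : a
  unify a ~ Bool
  unify Int ~ Int
  unify Int ~ Int
let z : Int
  unify Int ~ Int
  unify Int ~ Int
  unify Int ~ Int
  unify Int ~ Int
  unify Int ~ Int
  unify Int ~ Int
  unify Bool ~ Int
  FAIL: mismatch Bool ~ Int

Answer: 0.0.1.1.1 : false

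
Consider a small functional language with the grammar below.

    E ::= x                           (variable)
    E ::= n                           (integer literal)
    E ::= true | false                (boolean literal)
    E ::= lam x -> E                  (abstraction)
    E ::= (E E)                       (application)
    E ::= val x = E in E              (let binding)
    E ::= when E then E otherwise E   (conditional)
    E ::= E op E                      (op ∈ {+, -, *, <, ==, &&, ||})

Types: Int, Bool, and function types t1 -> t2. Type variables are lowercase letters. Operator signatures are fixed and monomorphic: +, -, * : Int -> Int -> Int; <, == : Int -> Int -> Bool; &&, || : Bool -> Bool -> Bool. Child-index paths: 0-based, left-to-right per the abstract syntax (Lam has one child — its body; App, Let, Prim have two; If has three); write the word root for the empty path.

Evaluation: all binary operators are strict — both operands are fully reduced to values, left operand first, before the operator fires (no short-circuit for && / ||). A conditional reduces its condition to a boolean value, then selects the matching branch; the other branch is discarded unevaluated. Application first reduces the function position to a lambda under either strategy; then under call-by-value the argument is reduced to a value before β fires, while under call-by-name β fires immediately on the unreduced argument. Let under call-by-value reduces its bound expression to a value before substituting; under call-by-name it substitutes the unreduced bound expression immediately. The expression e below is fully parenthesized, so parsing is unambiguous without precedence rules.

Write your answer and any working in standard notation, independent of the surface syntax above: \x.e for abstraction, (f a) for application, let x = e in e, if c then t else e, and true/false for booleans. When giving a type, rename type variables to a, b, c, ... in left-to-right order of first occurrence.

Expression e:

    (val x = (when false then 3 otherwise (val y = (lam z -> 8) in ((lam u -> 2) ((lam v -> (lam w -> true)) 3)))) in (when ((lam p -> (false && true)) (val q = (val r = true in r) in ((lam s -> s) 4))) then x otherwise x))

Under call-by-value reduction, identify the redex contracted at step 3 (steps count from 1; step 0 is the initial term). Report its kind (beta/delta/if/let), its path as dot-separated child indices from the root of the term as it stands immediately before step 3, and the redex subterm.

Working:
step 0: (let x = (if false then 3 else (let y = (\z.8) in ((\u.2) ((\v.(\w.true)) 3)))) in (if ((\p.(false && true)) (let q = (let r = true in r) in ((\s.s) 4))) then x else x))
step 1: [if@0] (let x = (let y = (\z.8) in ((\u.2) ((\v.(\w.true)) 3))) in (if ((\p.(false && true)) (let q = (let r = true in r) in ((\s.s) 4))) then x else x))
step 2: [let@0] (let x = ((\u.2) ((\v.(\w.true)) 3)) in (if ((\p.(false && true)) (let q = (let r = true in r) in ((\s.s) 4))) then x else x))
step 3: [beta@0.1] (let x = ((\u.2) (\w.true)) in (if ((\p.(false && true)) (let q = (let r = true in r) in ((\s.s) 4))) then x else x))

Answer: beta at 0.1 : ((\v.(\w.true)) 3)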